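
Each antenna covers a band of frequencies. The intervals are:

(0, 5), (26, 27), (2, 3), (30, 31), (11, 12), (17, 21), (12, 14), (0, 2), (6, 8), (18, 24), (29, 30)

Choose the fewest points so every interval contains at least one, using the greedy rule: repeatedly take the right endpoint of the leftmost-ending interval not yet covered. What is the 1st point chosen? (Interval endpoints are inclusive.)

By right end: [0,2]  [2,3]  [0,5]  [6,8]  [11,12]  [12,14]  [17,21]  [18,24]  [26,27]  [29,30]  [30,31]
[0,2] uncovered → point at 2; [6,8] uncovered → point at 8; [11,12] uncovered → point at 12; [17,21] uncovered → point at 21; [26,27] uncovered → point at 27; [29,30] uncovered → point at 30.
Points: 2, 8, 12, 21, 27, 30 (6 total).

2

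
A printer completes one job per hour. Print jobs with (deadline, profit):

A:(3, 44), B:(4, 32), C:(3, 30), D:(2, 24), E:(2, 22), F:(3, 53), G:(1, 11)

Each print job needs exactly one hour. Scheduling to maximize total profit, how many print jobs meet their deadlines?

4

Sort by profit descending; place each in the latest free slot ≤ its deadline.
Profit order: F=53 A=44 B=32 C=30 D=24 E=22 G=11
Assign: F→slot 3, A→slot 2, B→slot 4, C→slot 1, D skipped, E skipped, G skipped.
Slots: [1:C] [2:A] [3:F] [4:B]
4 of 7 scheduled.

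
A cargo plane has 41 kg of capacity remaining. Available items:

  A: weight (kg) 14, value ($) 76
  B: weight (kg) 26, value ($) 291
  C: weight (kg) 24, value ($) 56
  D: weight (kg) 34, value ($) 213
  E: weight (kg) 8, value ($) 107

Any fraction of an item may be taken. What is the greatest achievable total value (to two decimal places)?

Greedy by value/weight ratio, highest first.
Ratios (sorted): E 13.38, B 11.19, D 6.26, A 5.43, C 2.33
take E (8 @ 107); take B (26 @ 291); take 7/34 of D → 43.85. Capacity used 41/41.
Total value = 441.85

441.85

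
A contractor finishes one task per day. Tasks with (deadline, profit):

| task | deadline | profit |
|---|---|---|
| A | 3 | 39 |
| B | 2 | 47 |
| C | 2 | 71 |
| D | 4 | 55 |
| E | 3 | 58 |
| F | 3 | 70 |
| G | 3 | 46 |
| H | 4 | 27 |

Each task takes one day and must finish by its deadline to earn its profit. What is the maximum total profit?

254

Take jobs in profit order; each goes to the latest open slot no later than its deadline.
Profit order: C=71 F=70 E=58 D=55 B=47 G=46 A=39 H=27
Assign: C→slot 2, F→slot 3, E→slot 1, D→slot 4, B skipped, G skipped, A skipped, H skipped.
Slots: [1:E] [2:C] [3:F] [4:D]
Profit = 58 + 71 + 70 + 55 = 254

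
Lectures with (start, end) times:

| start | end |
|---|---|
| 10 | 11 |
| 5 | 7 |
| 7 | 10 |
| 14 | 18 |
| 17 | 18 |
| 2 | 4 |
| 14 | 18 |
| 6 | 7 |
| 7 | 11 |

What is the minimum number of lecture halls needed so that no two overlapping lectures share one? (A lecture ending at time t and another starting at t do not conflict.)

Events (time:±→running): 2:+→1 4:-→0 5:+→1 6:+→2 7:-→1 7:-→0 7:+→1 7:+→2 10:-→1 10:+→2 11:-→1 11:-→0 14:+→1 14:+→2 17:+→3 … peak 3.

3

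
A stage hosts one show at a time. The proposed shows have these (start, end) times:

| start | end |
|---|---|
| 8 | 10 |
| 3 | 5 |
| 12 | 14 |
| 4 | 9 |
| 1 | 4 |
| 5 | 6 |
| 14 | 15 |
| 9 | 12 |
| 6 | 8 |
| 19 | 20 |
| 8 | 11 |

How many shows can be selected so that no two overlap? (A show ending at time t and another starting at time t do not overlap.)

7

Sort by end time and greedily take each interval whose start is ≥ the last chosen end.
Sorted by end: (1,4)  (3,5)  (5,6)  (6,8)  (4,9)  (8,10)  (8,11)  (9,12)  (12,14)  (14,15)  (19,20)
take (1,4); take (5,6); take (6,8); skip (4,9); take (8,10); take (12,14); take (14,15); take (19,20).
Selected 7 shows.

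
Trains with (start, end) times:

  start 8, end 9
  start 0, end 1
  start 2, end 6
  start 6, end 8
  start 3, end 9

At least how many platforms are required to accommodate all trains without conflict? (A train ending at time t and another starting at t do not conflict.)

2

The answer is the maximum number of intervals overlapping at any instant.
Events (time:±→running): 0:+→1 1:-→0 2:+→1 3:+→2 … peak 2.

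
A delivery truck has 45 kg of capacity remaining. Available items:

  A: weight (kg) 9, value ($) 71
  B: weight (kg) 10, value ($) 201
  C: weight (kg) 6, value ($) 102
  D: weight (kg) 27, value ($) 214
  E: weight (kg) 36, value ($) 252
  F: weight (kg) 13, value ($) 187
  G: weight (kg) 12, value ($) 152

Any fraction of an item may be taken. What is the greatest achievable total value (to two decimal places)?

Order: B (201/10=20.10) > C (102/6=17.00) > F (187/13=14.38) > G (152/12=12.67) > D (214/27=7.93) > A (71/9=7.89) > E (252/36=7.00)
Fill: take B (10 @ 201) → take C (6 @ 102) → take F (13 @ 187) → take G (12 @ 152) → take 4/27 of D → 31.70; 45/45 used.
Total value = 673.70

673.70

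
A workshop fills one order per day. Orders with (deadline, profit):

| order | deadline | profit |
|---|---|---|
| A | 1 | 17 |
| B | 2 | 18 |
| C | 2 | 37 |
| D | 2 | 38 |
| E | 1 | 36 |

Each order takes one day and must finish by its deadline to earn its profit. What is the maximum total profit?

75

By profit: D(d2,38), C(d2,37), E(d1,36), B(d2,18), A(d1,17)
D→slot 2; C→slot 1; E skipped; B skipped; A skipped.
Profit = 37 + 38 = 75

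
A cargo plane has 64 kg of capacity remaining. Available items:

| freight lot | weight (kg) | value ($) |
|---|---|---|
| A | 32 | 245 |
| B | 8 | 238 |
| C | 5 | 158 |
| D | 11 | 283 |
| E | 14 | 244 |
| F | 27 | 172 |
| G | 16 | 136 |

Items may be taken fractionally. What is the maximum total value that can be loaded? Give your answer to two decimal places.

Greedy by value/weight ratio, highest first.
Ratios (sorted): C 31.60, B 29.75, D 25.73, E 17.43, G 8.50, A 7.66, F 6.37
take C (5 @ 158); take B (8 @ 238); take D (11 @ 283); take E (14 @ 244); take G (16 @ 136); take 10/32 of A → 76.56. Capacity used 64/64.
Total value = 1135.56

1135.56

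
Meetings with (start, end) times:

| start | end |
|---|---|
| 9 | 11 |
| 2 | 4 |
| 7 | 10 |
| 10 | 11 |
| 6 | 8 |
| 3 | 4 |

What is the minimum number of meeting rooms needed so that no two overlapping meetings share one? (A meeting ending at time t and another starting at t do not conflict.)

The answer is the maximum number of intervals overlapping at any instant.
Events (time:±→running): 2:+→1 3:+→2 … peak 2.

2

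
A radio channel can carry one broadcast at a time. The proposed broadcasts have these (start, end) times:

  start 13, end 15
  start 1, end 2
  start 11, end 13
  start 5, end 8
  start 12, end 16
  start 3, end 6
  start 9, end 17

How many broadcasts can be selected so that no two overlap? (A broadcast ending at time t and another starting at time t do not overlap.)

Sorted by end: (1,2)  (3,6)  (5,8)  (11,13)  (13,15)  (12,16)  (9,17)
take (1,2); take (3,6); take (11,13); take (13,15).
Selected 4 broadcasts.

4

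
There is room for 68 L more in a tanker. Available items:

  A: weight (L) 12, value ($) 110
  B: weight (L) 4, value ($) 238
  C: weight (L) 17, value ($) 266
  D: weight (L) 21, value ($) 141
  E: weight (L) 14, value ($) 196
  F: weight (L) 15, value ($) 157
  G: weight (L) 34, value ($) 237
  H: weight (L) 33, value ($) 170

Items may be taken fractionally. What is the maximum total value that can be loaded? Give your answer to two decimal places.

Order: B (238/4=59.50) > C (266/17=15.65) > E (196/14=14.00) > F (157/15=10.47) > A (110/12=9.17) > G (237/34=6.97) > D (141/21=6.71) > H (170/33=5.15)
Fill: take B (4 @ 238) → take C (17 @ 266) → take E (14 @ 196) → take F (15 @ 157) → take A (12 @ 110) → take 6/34 of G → 41.82; 68/68 used.
Total value = 1008.82

1008.82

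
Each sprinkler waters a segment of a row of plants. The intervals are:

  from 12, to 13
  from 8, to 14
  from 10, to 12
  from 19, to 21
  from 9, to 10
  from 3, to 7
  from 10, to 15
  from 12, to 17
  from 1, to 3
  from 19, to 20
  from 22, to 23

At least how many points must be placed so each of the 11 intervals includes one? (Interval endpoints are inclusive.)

Sort by right endpoint; whenever an interval is uncovered, place a point at its right end.
Sorted: [1,3] [3,7] [9,10] [10,12] [12,13] [8,14] [10,15] [12,17] [19,20] [19,21] [22,23]
{[1,3],[3,7]} hit by 3; {[9,10],[10,12]} hit by 10; {[12,13],[8,14],[10,15],[12,17]} hit by 13; {[19,20],[19,21]} hit by 20; {[22,23]} hit by 23.
Points: 3, 10, 13, 20, 23 (5 total).

5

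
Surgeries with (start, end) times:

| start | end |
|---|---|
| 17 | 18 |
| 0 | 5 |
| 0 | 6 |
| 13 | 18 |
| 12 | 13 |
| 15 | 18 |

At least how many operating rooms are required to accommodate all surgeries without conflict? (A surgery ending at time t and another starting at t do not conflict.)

Events (time:±→running): 0:+→1 0:+→2 5:-→1 6:-→0 12:+→1 13:-→0 13:+→1 15:+→2 17:+→3 … peak 3.

3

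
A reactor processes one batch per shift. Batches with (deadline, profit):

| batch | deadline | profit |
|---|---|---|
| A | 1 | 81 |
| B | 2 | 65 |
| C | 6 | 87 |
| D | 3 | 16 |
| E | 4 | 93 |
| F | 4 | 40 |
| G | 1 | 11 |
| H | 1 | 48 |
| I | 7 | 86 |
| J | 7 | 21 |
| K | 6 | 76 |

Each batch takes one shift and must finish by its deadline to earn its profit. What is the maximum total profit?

Take jobs in profit order; each goes to the latest open slot no later than its deadline.
By profit: E(d4,93), C(d6,87), I(d7,86), A(d1,81), K(d6,76), B(d2,65), H(d1,48), F(d4,40), J(d7,21), D(d3,16), G(d1,11)
E→slot 4; C→slot 6; I→slot 7; A→slot 1; K→slot 5; B→slot 2; H skipped; F→slot 3; J skipped; D skipped; G skipped.
Profit = 81 + 65 + 40 + 93 + 76 + 87 + 86 = 528

528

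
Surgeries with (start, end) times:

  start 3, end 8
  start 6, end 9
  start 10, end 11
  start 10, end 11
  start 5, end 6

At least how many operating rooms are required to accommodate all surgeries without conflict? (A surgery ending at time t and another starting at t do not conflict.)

Count concurrent intervals with a sweep; the peak is the room count.
Events (time:±→running): 3:+→1 5:+→2 … peak 2.

2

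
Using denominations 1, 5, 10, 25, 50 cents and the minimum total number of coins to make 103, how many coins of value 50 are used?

Use the largest denomination that fits, subtract, and repeat.
103 = 2×50 + 3×1
Count of 50: 2

2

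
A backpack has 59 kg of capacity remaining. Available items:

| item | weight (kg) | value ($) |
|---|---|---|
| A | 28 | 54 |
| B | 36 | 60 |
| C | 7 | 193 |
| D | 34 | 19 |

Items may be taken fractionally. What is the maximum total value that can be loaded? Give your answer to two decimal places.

Order: C (193/7=27.57) > A (54/28=1.93) > B (60/36=1.67) > D (19/34=0.56)
Fill: take C (7 @ 193) → take A (28 @ 54) → take 24/36 of B → 40.00; 59/59 used.
Total value = 287.00

287.00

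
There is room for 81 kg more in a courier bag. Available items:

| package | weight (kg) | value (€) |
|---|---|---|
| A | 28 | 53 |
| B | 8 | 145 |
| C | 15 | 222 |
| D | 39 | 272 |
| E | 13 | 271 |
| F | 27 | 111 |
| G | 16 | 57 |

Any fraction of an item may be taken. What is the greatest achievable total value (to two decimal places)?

934.67

Greedy by value/weight ratio, highest first.
Ratios (sorted): E 20.85, B 18.12, C 14.80, D 6.97, F 4.11, G 3.56, A 1.89
take E (13 @ 271); take B (8 @ 145); take C (15 @ 222); take D (39 @ 272); take 6/27 of F → 24.67. Capacity used 81/81.
Total value = 934.67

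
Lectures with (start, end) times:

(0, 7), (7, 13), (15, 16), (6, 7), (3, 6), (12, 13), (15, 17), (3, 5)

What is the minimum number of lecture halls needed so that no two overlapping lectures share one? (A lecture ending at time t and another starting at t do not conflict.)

Count concurrent intervals with a sweep; the peak is the room count.
Events (time:±→running): 0:+→1 3:+→2 3:+→3 … peak 3.

3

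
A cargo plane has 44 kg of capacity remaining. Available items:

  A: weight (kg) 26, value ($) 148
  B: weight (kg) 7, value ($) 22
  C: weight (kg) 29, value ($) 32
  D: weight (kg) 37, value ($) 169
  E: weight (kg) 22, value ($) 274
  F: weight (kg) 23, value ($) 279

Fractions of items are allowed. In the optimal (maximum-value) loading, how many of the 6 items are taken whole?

Ratios (sorted): E 12.45, F 12.13, A 5.69, D 4.57, B 3.14, C 1.10
take E (22 @ 274); take 22/23 of F → 266.87. Capacity used 44/44.
1 item(s) taken whole; one partial (take 22/23 of F).

1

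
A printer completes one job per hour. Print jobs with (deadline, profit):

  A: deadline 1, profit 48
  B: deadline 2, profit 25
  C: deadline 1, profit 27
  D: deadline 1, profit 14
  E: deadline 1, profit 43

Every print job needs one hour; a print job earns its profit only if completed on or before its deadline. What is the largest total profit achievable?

73

Sort by profit descending; place each in the latest free slot ≤ its deadline.
Profit order: A=48 E=43 C=27 B=25 D=14
Assign: A→slot 1, E skipped, C skipped, B→slot 2, D skipped.
Slots: [1:A] [2:B]
Profit = 48 + 25 = 73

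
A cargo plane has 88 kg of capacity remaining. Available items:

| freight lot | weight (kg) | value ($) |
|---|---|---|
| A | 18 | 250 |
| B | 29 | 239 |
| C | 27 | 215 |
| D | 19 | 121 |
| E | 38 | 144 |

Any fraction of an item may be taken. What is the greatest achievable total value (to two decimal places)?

Order: A (250/18=13.89) > B (239/29=8.24) > C (215/27=7.96) > D (121/19=6.37) > E (144/38=3.79)
Fill: take A (18 @ 250) → take B (29 @ 239) → take C (27 @ 215) → take 14/19 of D → 89.16; 88/88 used.
Total value = 793.16

793.16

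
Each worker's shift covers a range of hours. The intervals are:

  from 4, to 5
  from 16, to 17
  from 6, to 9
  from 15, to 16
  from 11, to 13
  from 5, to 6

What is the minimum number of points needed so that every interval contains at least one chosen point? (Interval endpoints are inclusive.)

By right end: [4,5]  [5,6]  [6,9]  [11,13]  [15,16]  [16,17]
[4,5] uncovered → point at 5; [6,9] uncovered → point at 9; [11,13] uncovered → point at 13; [15,16] uncovered → point at 16.
Points: 5, 9, 13, 16 (4 total).

4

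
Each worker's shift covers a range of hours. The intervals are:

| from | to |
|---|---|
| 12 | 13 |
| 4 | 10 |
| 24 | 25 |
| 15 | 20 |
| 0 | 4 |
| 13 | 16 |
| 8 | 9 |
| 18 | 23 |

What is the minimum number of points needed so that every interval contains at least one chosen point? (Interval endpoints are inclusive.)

5

Sorted: [0,4] [8,9] [4,10] [12,13] [13,16] [15,20] [18,23] [24,25]
{[0,4]} hit by 4; {[8,9],[4,10]} hit by 9; {[12,13],[13,16]} hit by 13; {[15,20],[18,23]} hit by 20; {[24,25]} hit by 25.
Points: 4, 9, 13, 20, 25 (5 total).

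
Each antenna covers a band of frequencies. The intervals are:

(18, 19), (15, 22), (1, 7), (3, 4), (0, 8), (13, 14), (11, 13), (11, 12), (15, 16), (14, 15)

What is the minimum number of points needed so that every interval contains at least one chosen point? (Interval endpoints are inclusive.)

Process intervals by earliest right end; each time one isn't hit yet, stab at its right endpoint.
By right end: [3,4]  [1,7]  [0,8]  [11,12]  [11,13]  [13,14]  [14,15]  [15,16]  [18,19]  [15,22]
[3,4] uncovered → point at 4; [11,12] uncovered → point at 12; [13,14] uncovered → point at 14; [15,16] uncovered → point at 16; [18,19] uncovered → point at 19.
Points: 4, 12, 14, 16, 19 (5 total).

5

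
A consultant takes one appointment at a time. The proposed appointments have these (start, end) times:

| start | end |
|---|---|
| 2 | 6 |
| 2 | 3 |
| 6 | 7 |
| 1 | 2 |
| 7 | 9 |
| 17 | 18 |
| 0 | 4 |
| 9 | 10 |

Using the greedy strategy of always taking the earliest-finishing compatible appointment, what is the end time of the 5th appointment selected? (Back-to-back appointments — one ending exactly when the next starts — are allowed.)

10

Sort by end time and greedily take each interval whose start is ≥ the last chosen end.
By end time: (1,2), (2,3), (0,4), (2,6), (6,7), (7,9), (9,10), (17,18).
Pick (1,2); next start ≥ 2 → (2,3); next start ≥ 3 → (6,7); next start ≥ 7 → (7,9); next start ≥ 9 → (9,10); next start ≥ 10 → (17,18).
Selected: (1,2) (2,3) (6,7) (7,9) (9,10) (17,18)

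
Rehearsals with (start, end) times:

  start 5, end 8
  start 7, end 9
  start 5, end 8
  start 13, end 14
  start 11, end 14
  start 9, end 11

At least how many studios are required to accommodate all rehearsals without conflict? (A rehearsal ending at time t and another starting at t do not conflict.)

3

The answer is the maximum number of intervals overlapping at any instant.
Events (time:±→running): 5:+→1 5:+→2 7:+→3 … peak 3.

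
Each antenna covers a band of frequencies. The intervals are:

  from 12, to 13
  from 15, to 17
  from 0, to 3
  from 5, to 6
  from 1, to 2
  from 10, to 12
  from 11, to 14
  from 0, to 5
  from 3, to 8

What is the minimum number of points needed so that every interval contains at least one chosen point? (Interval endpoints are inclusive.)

Sort by right endpoint; whenever an interval is uncovered, place a point at its right end.
By right end: [1,2]  [0,3]  [0,5]  [5,6]  [3,8]  [10,12]  [12,13]  [11,14]  [15,17]
[1,2] uncovered → point at 2; [5,6] uncovered → point at 6; [10,12] uncovered → point at 12; [15,17] uncovered → point at 17.
Points: 2, 6, 12, 17 (4 total).

4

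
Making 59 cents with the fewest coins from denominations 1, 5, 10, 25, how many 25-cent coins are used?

2

Greedy: take as many of the largest coin as possible, then repeat with the remainder.
59 = 2×25 + 1×5 + 4×1
Count of 25: 2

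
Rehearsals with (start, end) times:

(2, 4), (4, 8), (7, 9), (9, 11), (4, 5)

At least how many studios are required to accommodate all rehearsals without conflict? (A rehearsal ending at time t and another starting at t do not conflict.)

2

The answer is the maximum number of intervals overlapping at any instant.
Events (time:±→running): 2:+→1 4:-→0 4:+→1 4:+→2 … peak 2.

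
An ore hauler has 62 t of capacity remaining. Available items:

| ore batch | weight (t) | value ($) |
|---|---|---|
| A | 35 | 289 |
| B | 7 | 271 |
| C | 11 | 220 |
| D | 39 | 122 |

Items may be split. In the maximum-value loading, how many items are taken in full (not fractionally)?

Greedy by value/weight ratio, highest first.
Order: B (271/7=38.71) > C (220/11=20.00) > A (289/35=8.26) > D (122/39=3.13)
Fill: take B (7 @ 271) → take C (11 @ 220) → take A (35 @ 289) → take 9/39 of D → 28.15; 62/62 used.
3 item(s) taken whole; one partial (take 9/39 of D).

3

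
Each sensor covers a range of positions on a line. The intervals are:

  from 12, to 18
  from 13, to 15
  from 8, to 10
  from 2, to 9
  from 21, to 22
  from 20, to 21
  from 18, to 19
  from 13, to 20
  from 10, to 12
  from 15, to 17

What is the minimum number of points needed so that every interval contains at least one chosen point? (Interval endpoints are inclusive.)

5

Sort by right endpoint; whenever an interval is uncovered, place a point at its right end.
By right end: [2,9]  [8,10]  [10,12]  [13,15]  [15,17]  [12,18]  [18,19]  [13,20]  [20,21]  [21,22]
[2,9] uncovered → point at 9; [10,12] uncovered → point at 12; [13,15] uncovered → point at 15; [18,19] uncovered → point at 19; [20,21] uncovered → point at 21.
Points: 9, 12, 15, 19, 21 (5 total).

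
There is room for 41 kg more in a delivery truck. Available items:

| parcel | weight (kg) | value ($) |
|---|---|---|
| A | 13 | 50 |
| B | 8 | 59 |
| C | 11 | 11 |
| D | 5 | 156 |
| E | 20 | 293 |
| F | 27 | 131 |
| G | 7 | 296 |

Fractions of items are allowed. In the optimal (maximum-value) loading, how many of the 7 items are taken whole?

4

Greedy by value/weight ratio, highest first.
Ratios (sorted): G 42.29, D 31.20, E 14.65, B 7.38, F 4.85, A 3.85, C 1.00
take G (7 @ 296); take D (5 @ 156); take E (20 @ 293); take B (8 @ 59); take 1/27 of F → 4.85. Capacity used 41/41.
4 item(s) taken whole; one partial (take 1/27 of F).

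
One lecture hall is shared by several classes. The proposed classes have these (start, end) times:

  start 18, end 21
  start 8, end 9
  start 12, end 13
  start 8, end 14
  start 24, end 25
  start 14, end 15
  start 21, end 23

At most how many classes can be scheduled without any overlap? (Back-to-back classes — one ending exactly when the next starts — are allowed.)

Greedy by earliest finish: after sorting by end time, pick each interval compatible with the last pick.
Sorted by end: (8,9)  (12,13)  (8,14)  (14,15)  (18,21)  (21,23)  (24,25)
take (8,9); take (12,13); take (14,15); take (18,21); take (21,23); take (24,25).
Selected 6 classes.

6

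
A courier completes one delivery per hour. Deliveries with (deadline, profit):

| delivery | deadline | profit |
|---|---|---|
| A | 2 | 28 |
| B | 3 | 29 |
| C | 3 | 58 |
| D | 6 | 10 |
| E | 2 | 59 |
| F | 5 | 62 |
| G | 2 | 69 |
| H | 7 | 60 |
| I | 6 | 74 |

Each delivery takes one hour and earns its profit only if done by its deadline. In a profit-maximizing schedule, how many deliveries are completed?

Take jobs in profit order; each goes to the latest open slot no later than its deadline.
By profit: I(d6,74), G(d2,69), F(d5,62), H(d7,60), E(d2,59), C(d3,58), B(d3,29), A(d2,28), D(d6,10)
I→slot 6; G→slot 2; F→slot 5; H→slot 7; E→slot 1; C→slot 3; B skipped; A skipped; D→slot 4.
7 of 9 scheduled.

7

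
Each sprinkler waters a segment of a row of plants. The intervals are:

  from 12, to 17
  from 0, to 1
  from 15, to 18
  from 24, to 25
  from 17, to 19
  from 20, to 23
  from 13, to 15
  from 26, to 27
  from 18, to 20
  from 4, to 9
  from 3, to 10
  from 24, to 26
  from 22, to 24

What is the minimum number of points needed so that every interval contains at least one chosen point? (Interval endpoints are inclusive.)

7

Sorted: [0,1] [4,9] [3,10] [13,15] [12,17] [15,18] [17,19] [18,20] [20,23] [22,24] [24,25] [24,26] [26,27]
{[0,1]} hit by 1; {[4,9],[3,10]} hit by 9; {[13,15],[12,17],[15,18]} hit by 15; {[17,19],[18,20]} hit by 19; {[20,23],[22,24]} hit by 23; {[24,25],[24,26]} hit by 25; {[26,27]} hit by 27.
Points: 1, 9, 15, 19, 23, 25, 27 (7 total).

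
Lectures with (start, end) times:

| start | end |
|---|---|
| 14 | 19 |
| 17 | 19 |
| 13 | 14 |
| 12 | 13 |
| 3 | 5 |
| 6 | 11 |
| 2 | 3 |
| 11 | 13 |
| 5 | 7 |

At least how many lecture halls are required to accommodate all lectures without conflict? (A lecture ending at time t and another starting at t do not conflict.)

2

The answer is the maximum number of intervals overlapping at any instant.
Events (time:±→running): 2:+→1 3:-→0 3:+→1 5:-→0 5:+→1 6:+→2 … peak 2.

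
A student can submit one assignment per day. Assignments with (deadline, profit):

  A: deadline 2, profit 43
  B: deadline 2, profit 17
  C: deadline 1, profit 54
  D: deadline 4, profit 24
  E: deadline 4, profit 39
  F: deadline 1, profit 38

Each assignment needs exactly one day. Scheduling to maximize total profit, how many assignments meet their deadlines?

4

Profit order: C=54 A=43 E=39 F=38 D=24 B=17
Assign: C→slot 1, A→slot 2, E→slot 4, F skipped, D→slot 3, B skipped.
Slots: [1:C] [2:A] [3:D] [4:E]
4 of 6 scheduled.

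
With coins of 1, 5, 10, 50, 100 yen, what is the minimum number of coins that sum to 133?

Greedy: take as many of the largest coin as possible, then repeat with the remainder.
133 − 1×100→33 − 3×10→3 − 3×1→0
Total coins = 1 + 3 + 3 = 7

7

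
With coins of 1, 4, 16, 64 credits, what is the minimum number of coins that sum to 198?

Use the largest denomination that fits, subtract, and repeat.
198 − 3×64→6 − 1×4→2 − 2×1→0
Total coins = 3 + 1 + 2 = 6

6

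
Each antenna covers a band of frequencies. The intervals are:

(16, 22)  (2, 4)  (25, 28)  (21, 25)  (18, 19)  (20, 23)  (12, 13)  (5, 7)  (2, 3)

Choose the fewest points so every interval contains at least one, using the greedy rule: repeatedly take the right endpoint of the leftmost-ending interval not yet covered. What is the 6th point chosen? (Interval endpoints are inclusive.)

By right end: [2,3]  [2,4]  [5,7]  [12,13]  [18,19]  [16,22]  [20,23]  [21,25]  [25,28]
[2,3] uncovered → point at 3; [5,7] uncovered → point at 7; [12,13] uncovered → point at 13; [18,19] uncovered → point at 19; [20,23] uncovered → point at 23; [25,28] uncovered → point at 28.
Points: 3, 7, 13, 19, 23, 28 (6 total).

28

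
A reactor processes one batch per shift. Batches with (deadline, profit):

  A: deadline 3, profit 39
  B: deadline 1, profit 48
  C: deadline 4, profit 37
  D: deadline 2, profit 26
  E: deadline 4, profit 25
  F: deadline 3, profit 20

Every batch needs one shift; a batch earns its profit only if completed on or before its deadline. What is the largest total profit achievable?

150

Sort by profit descending; place each in the latest free slot ≤ its deadline.
By profit: B(d1,48), A(d3,39), C(d4,37), D(d2,26), E(d4,25), F(d3,20)
B→slot 1; A→slot 3; C→slot 4; D→slot 2; E skipped; F skipped.
Profit = 48 + 26 + 39 + 37 = 150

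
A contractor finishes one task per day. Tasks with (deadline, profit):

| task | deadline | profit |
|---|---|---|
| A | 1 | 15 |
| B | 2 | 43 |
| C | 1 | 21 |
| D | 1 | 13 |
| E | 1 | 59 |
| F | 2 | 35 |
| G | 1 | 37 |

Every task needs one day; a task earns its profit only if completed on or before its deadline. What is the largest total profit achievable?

102

Sort by profit descending; place each in the latest free slot ≤ its deadline.
Profit order: E=59 B=43 G=37 F=35 C=21 A=15 D=13
Assign: E→slot 1, B→slot 2, G skipped, F skipped, C skipped, A skipped, D skipped.
Slots: [1:E] [2:B]
Profit = 59 + 43 = 102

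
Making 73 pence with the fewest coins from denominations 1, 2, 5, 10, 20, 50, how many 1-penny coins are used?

1

73 = 1×50 + 1×20 + 1×2 + 1×1
Count of 1: 1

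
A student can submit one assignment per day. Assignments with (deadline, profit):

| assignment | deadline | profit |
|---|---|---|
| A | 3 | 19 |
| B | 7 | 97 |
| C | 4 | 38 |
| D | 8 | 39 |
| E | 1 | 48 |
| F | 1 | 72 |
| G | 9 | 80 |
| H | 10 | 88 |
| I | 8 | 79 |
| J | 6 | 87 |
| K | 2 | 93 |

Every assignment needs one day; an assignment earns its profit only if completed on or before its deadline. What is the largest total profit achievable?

692

By profit: B(d7,97), K(d2,93), H(d10,88), J(d6,87), G(d9,80), I(d8,79), F(d1,72), E(d1,48), D(d8,39), C(d4,38), A(d3,19)
B→slot 7; K→slot 2; H→slot 10; J→slot 6; G→slot 9; I→slot 8; F→slot 1; E skipped; D→slot 5; C→slot 4; A→slot 3.
Profit = 72 + 93 + 19 + 38 + 39 + 87 + 97 + 79 + 80 + 88 = 692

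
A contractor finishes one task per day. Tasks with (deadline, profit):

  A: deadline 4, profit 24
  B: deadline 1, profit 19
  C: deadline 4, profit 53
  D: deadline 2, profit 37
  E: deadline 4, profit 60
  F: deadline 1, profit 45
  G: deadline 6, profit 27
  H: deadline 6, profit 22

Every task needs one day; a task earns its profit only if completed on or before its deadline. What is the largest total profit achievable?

Profit order: E=60 C=53 F=45 D=37 G=27 A=24 H=22 B=19
Assign: E→slot 4, C→slot 3, F→slot 1, D→slot 2, G→slot 6, A skipped, H→slot 5, B skipped.
Slots: [1:F] [2:D] [3:C] [4:E] [5:H] [6:G]
Profit = 45 + 37 + 53 + 60 + 22 + 27 = 244

244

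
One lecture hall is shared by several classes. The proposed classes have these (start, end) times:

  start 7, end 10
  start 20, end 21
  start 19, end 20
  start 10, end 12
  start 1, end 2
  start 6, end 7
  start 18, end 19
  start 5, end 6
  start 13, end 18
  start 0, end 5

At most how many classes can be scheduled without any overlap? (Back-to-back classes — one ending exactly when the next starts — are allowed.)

Greedy by earliest finish: after sorting by end time, pick each interval compatible with the last pick.
By end time: (1,2), (0,5), (5,6), (6,7), (7,10), (10,12), (13,18), (18,19), (19,20), (20,21).
Pick (1,2); next start ≥ 2 → (5,6); next start ≥ 6 → (6,7); next start ≥ 7 → (7,10); next start ≥ 10 → (10,12); next start ≥ 12 → (13,18); next start ≥ 18 → (18,19); next start ≥ 19 → (19,20); next start ≥ 20 → (20,21).
Selected 9 classes.

9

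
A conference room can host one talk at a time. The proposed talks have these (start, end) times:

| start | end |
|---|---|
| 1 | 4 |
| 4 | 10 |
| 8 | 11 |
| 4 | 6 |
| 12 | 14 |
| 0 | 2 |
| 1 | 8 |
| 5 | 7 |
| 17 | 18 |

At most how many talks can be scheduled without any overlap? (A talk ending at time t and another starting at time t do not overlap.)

5

Sort by end time and greedily take each interval whose start is ≥ the last chosen end.
By end time: (0,2), (1,4), (4,6), (5,7), (1,8), (4,10), (8,11), (12,14), (17,18).
Pick (0,2); next start ≥ 2 → (4,6); next start ≥ 6 → (8,11); next start ≥ 11 → (12,14); next start ≥ 14 → (17,18).
Selected 5 talks.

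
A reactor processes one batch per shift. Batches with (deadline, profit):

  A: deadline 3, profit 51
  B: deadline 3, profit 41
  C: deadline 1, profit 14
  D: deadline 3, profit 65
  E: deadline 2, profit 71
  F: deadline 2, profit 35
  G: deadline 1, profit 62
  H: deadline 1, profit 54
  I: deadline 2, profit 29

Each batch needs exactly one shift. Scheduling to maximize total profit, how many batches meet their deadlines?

Sort by profit descending; place each in the latest free slot ≤ its deadline.
Profit order: E=71 D=65 G=62 H=54 A=51 B=41 F=35 I=29 C=14
Assign: E→slot 2, D→slot 3, G→slot 1, H skipped, A skipped, B skipped, F skipped, I skipped, C skipped.
Slots: [1:G] [2:E] [3:D]
3 of 9 scheduled.

3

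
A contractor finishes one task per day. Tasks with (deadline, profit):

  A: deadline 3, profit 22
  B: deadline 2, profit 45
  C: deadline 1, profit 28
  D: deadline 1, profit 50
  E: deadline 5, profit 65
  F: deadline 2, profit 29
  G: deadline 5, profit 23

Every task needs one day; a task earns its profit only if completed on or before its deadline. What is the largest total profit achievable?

205

By profit: E(d5,65), D(d1,50), B(d2,45), F(d2,29), C(d1,28), G(d5,23), A(d3,22)
E→slot 5; D→slot 1; B→slot 2; F skipped; C skipped; G→slot 4; A→slot 3.
Profit = 50 + 45 + 22 + 23 + 65 = 205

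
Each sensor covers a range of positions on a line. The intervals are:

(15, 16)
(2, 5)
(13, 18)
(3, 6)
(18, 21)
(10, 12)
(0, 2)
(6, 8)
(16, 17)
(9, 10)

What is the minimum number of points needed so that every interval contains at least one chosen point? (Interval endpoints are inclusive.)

Process intervals by earliest right end; each time one isn't hit yet, stab at its right endpoint.
Sorted: [0,2] [2,5] [3,6] [6,8] [9,10] [10,12] [15,16] [16,17] [13,18] [18,21]
{[0,2],[2,5]} hit by 2; {[3,6],[6,8]} hit by 6; {[9,10],[10,12]} hit by 10; {[15,16],[16,17],[13,18]} hit by 16; {[18,21]} hit by 21.
Points: 2, 6, 10, 16, 21 (5 total).

5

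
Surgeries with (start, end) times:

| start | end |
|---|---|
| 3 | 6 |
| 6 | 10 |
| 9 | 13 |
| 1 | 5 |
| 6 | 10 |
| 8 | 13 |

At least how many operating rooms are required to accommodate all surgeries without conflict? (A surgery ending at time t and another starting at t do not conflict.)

The answer is the maximum number of intervals overlapping at any instant.
Events (time:±→running): 1:+→1 3:+→2 5:-→1 6:-→0 6:+→1 6:+→2 8:+→3 9:+→4 … peak 4.

4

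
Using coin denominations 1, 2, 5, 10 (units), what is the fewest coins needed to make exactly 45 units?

45 = 4×10 + 1×5
Total coins = 4 + 1 = 5

5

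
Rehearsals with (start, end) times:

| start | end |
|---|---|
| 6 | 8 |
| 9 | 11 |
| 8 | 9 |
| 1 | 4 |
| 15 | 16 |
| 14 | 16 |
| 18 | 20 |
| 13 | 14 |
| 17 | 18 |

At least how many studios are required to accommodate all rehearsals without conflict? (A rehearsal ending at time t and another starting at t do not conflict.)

Events (time:±→running): 1:+→1 4:-→0 6:+→1 8:-→0 8:+→1 9:-→0 9:+→1 11:-→0 13:+→1 14:-→0 14:+→1 15:+→2 … peak 2.

2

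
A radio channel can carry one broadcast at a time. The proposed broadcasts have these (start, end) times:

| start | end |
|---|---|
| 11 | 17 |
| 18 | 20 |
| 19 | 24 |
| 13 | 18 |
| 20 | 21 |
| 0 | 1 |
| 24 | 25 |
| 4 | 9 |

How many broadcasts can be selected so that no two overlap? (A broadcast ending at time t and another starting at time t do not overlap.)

6

Order by finish time; keep every interval that doesn't clash with the previous kept one.
Sorted by end: (0,1)  (4,9)  (11,17)  (13,18)  (18,20)  (20,21)  (19,24)  (24,25)
take (0,1); take (4,9); take (11,17); take (18,20); take (20,21); skip (19,24); take (24,25).
Selected 6 broadcasts.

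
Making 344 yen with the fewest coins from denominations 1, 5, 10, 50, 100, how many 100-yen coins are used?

Use the largest denomination that fits, subtract, and repeat.
344 − 3×100→44 − 4×10→4 − 4×1→0
Count of 100: 3

3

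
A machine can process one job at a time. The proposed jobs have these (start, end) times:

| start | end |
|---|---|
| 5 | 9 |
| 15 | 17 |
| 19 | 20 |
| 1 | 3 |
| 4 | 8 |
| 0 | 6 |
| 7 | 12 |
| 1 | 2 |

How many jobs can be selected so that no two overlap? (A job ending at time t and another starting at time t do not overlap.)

4

Sorted by end: (1,2)  (1,3)  (0,6)  (4,8)  (5,9)  (7,12)  (15,17)  (19,20)
take (1,2); skip (0,6); take (4,8); skip (5,9); take (15,17); take (19,20).
Selected 4 jobs.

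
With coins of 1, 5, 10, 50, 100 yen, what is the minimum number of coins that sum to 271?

6

271 = 2×100 + 1×50 + 2×10 + 1×1
Total coins = 2 + 1 + 2 + 1 = 6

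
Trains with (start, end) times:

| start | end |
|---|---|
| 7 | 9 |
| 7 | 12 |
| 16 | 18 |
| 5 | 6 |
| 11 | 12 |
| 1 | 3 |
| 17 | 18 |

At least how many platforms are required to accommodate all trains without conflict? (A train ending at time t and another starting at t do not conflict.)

Count concurrent intervals with a sweep; the peak is the room count.
Events (time:±→running): 1:+→1 3:-→0 5:+→1 6:-→0 7:+→1 7:+→2 … peak 2.

2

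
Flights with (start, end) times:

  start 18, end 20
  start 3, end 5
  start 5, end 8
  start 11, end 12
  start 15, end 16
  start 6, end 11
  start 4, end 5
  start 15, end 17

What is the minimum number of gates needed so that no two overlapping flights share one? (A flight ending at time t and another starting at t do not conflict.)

starts: [3, 4, 5, 6, 11, 15, 15, 18]
ends:   [5, 5, 8, 11, 12, 16, 17, 20]
s3→1 s4→2  — peak 2.

2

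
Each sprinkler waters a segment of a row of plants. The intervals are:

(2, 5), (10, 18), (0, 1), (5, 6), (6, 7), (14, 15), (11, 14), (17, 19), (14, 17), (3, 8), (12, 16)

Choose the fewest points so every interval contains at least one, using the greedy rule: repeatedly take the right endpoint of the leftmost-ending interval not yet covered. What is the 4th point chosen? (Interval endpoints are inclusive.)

By right end: [0,1]  [2,5]  [5,6]  [6,7]  [3,8]  [11,14]  [14,15]  [12,16]  [14,17]  [10,18]  [17,19]
[0,1] uncovered → point at 1; [2,5] uncovered → point at 5; [6,7] uncovered → point at 7; [11,14] uncovered → point at 14; [17,19] uncovered → point at 19.
Points: 1, 5, 7, 14, 19 (5 total).

14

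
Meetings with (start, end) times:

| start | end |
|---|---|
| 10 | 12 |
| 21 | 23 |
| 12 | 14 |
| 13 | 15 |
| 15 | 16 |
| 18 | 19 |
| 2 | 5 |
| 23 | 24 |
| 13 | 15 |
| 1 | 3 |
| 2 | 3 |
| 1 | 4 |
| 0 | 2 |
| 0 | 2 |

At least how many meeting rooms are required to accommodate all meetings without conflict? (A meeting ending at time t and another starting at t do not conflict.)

starts: [0, 0, 1, 1, 2, 2, 10, 12, 13, 13, 15, 18, 21, 23]
ends:   [2, 2, 3, 3, 4, 5, 12, 14, 15, 15, 16, 19, 23, 24]
s0→1 s0→2 s1→3 s1→4  — peak 4.

4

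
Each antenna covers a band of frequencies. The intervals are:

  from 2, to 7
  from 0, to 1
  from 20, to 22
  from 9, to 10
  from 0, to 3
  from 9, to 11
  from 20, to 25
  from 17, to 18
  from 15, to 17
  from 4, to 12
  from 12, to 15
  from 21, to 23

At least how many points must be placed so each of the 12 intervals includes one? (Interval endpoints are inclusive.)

Sort by right endpoint; whenever an interval is uncovered, place a point at its right end.
By right end: [0,1]  [0,3]  [2,7]  [9,10]  [9,11]  [4,12]  [12,15]  [15,17]  [17,18]  [20,22]  [21,23]  [20,25]
[0,1] uncovered → point at 1; [2,7] uncovered → point at 7; [9,10] uncovered → point at 10; [12,15] uncovered → point at 15; [17,18] uncovered → point at 18; [20,22] uncovered → point at 22.
Points: 1, 7, 10, 15, 18, 22 (6 total).

6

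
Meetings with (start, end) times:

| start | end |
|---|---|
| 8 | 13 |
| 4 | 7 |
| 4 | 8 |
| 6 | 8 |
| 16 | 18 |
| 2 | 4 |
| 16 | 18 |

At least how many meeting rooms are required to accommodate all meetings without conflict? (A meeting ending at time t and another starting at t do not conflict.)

Count concurrent intervals with a sweep; the peak is the room count.
Events (time:±→running): 2:+→1 4:-→0 4:+→1 4:+→2 6:+→3 … peak 3.

3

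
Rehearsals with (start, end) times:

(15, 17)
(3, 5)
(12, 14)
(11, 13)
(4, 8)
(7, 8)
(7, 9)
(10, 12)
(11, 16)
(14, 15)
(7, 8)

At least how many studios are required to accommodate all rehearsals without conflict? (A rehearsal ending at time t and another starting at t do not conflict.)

Count concurrent intervals with a sweep; the peak is the room count.
starts: [3, 4, 7, 7, 7, 10, 11, 11, 12, 14, 15]
ends:   [5, 8, 8, 8, 9, 12, 13, 14, 15, 16, 17]
s3→1 s4→2 e5→1 s7→2 s7→3 s7→4  — peak 4.

4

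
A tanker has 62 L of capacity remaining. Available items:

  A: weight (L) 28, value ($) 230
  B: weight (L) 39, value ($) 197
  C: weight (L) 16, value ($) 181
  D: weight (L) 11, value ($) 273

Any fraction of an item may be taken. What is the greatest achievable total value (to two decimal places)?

Sort by value per unit weight and fill in that order.
Ratios (sorted): D 24.82, C 11.31, A 8.21, B 5.05
take D (11 @ 273); take C (16 @ 181); take A (28 @ 230); take 7/39 of B → 35.36. Capacity used 62/62.
Total value = 719.36

719.36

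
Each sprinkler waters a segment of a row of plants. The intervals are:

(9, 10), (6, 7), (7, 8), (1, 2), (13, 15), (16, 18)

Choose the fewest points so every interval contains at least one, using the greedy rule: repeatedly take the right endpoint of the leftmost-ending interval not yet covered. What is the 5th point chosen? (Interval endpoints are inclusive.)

18

By right end: [1,2]  [6,7]  [7,8]  [9,10]  [13,15]  [16,18]
[1,2] uncovered → point at 2; [6,7] uncovered → point at 7; [9,10] uncovered → point at 10; [13,15] uncovered → point at 15; [16,18] uncovered → point at 18.
Points: 2, 7, 10, 15, 18 (5 total).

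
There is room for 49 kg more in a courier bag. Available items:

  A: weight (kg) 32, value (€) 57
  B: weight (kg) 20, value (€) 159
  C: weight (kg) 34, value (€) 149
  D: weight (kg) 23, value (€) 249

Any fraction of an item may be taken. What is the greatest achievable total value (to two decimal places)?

Sort by value per unit weight and fill in that order.
Ratios (sorted): D 10.83, B 7.95, C 4.38, A 1.78
take D (23 @ 249); take B (20 @ 159); take 6/34 of C → 26.29. Capacity used 49/49.
Total value = 434.29

434.29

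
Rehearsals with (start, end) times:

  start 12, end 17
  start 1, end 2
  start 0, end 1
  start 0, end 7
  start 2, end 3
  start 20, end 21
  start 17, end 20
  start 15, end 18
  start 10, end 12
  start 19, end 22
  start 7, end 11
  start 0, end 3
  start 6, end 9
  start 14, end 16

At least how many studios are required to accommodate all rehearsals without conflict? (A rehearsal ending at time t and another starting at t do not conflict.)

Events (time:±→running): 0:+→1 0:+→2 0:+→3 … peak 3.

3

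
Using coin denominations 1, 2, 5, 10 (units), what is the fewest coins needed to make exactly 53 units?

7

Use the largest denomination that fits, subtract, and repeat.
53 = 5×10 + 1×2 + 1×1
Total coins = 5 + 1 + 1 = 7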